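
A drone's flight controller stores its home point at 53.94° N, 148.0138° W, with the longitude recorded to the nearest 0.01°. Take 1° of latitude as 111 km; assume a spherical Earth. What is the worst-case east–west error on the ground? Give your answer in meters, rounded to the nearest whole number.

327 meters

Rounding to 2 decimal places leaves the longitude within ±0.005° of the true value.
Parallels shrink by cos φ, so at 53.94° a degree of longitude is 111000 × 0.5886 ≈ 65338.2 m.
East–west error: 0.005° × 65338.2 m/° ≈ 326.691 m.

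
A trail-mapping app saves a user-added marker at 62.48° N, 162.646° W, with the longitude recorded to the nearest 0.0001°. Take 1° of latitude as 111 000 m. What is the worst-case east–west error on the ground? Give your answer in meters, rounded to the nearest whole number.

3 meters

Rounding to 4 decimal places leaves the longitude within ±5e-05° of the true value.
Parallels shrink by cos φ, so at 62.48° a degree of longitude is 111000 × 0.4621 ≈ 51288.5 m.
East–west error: 5e-05° × 51288.5 m/° ≈ 2.56442 m.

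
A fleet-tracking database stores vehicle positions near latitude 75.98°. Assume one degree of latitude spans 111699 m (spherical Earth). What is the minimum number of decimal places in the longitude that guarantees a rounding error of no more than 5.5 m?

4 decimal places

At 75.98° one degree of longitude covers 111699 × cos 75.98° ≈ 111699 × 0.2423 ≈ 27060.3 m.
N decimal places → at most half a unit in the last place, 0.5 × 10⁻ᴺ° = 27060.3/2 × 10⁻ᴺ m.
Need 0.5 × 27060.3 × 10⁻ᴺ ≤ 5.5 → 10⁻ᴺ ≤ 4.065e-04, so N ≥ 3.39.
N = 3 would give 13.5 m (too coarse); N = 4 gives 1.35 m ≤ 5.5 m.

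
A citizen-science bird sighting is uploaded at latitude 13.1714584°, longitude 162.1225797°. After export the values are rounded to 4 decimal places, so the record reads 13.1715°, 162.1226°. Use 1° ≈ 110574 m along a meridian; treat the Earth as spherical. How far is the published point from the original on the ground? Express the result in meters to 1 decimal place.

5.1 meters

The latitude changed by -0.0000416° and the longitude by -0.0000203°.
North–south shift: -0.0000416 × 110574 = -4.59988 m.
E–W at 13.1715°: -0.0000203° × 110574 × cos 13.1715° = -0.0000203 × 110574 × 0.9737 ≈ -2.1856 m.
Hypotenuse of the two orthogonal shifts: √(4.59988² + 2.1856²) = 5.09271 m.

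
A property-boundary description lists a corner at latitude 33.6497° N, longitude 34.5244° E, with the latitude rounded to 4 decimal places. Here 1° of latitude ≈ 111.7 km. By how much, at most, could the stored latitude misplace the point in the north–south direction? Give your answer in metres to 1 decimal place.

Rounding to 4 decimal places leaves the latitude within ±5e-05° of the true value.
So the N–S error is at most 5e-05 × 111700 = 5.585 m.

5.6 metres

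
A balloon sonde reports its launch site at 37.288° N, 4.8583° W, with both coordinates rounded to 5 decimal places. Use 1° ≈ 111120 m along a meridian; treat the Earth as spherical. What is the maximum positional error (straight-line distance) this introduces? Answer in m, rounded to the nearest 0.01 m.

Rounding to 5 decimal places leaves each coordinate within ±5e-06° of the true value.
N–S: 5e-06° × 111120 m/° = 0.5556 m.
E–W at 37.288°: 5e-06° × 111120 × cos 37.288° = 5e-06 × 111120 × 0.7956 ≈ 0.442036 m.
Worst case both components are at the extreme and orthogonal: √(0.5556² + 0.442036²) ≈ 0.709991 m.

0.71 m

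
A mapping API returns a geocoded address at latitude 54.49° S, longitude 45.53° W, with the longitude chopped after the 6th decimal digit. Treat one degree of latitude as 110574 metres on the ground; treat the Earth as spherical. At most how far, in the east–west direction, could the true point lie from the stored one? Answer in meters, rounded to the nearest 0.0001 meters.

Truncating at 6 decimal places can drop up to a full unit in the last place, so the longitude may be off by as much as 1e-06°.
One degree of longitude at 54.49° is 110574 × cos 54.49° ≈ 110574 × 0.5808 = 64226.4 m.
Maximum E–W displacement: 1e-06 × 64226.4 = 0.0642264 m.

0.0642 meters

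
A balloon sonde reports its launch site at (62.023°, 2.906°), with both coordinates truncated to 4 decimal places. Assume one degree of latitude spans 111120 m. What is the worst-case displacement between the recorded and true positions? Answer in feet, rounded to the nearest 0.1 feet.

40.3 feet

Truncating at 4 decimal places can drop up to a full unit in the last place, so each coordinate may be off by as much as 0.0001°.
N–S: 0.0001° × 111120 m/° = 11.112 m.
East–west component at 62.023°: 0.0001° × 111120 × cos 62.023° ≈ 0.0001 × 52128.3 ≈ 5.21283 m.
The two errors are perpendicular, so the maximum displacement is √(11.112² + 5.21283²) ≈ 12.274 m.
In feet: 12.274 m ÷ 0.3048 ≈ 40.269 ft.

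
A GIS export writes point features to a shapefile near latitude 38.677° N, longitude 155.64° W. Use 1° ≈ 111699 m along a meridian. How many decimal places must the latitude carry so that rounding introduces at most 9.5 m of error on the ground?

One degree of latitude covers 111699 m.
N decimal places → at most half a unit in the last place, 0.5 × 10⁻ᴺ° = 111699/2 × 10⁻ᴺ m.
Setting 55849.5 × 10⁻ᴺ ≤ 9.5 gives 10ᴺ ≥ 5879, i.e. N ≥ 3.77.
N = 3 would give 55.8 m (too coarse); N = 4 gives 5.58 m ≤ 9.5 m.

4 decimal places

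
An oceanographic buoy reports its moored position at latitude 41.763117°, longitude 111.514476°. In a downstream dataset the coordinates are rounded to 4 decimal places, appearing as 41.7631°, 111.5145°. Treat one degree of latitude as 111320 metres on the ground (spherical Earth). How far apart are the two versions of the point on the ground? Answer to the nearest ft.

9 ft

The latitude changed by +0.000017° and the longitude by -0.000024°.
North–south shift: 0.000017 × 111320 = 1.89244 m.
E–W at 41.7631°: -0.000024° × 111320 × cos 41.7631° = -0.000024 × 111320 × 0.7459 ≈ -1.99282 m.
Distance: √(1.89244² + 1.99282²) ≈ 2.74821 m.
In feet: 2.74821 m ÷ 0.3048 ≈ 9.0164 ft.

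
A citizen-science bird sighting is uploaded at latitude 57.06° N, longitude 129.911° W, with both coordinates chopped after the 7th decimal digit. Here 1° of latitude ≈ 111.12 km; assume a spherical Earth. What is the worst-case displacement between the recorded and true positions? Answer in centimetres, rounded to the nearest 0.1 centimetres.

Truncating at 7 decimal places can drop up to a full unit in the last place, so each coordinate may be off by as much as 1e-07°.
N–S: 1e-07° × 111120 m/° = 0.011112 m.
E–W at 57.06°: 1e-07° × 111120 × cos 57.06° = 1e-07 × 111120 × 0.5438 ≈ 0.00604227 m.
Worst case both components are at the extreme and orthogonal: √(0.011112² + 0.00604227²) ≈ 0.0126485 m.
That is 0.0126485 m = 1.2649 cm.

1.3 centimetres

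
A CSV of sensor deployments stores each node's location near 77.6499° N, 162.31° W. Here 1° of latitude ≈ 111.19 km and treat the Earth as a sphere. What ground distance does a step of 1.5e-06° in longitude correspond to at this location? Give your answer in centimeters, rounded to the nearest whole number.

4 centimeters

At 77.6499° a degree of longitude is 111190 × cos 77.6499° ≈ 23781.8 m, so 1.5e-06° corresponds to 0.0356728 m.
That is 0.0356728 m = 3.5673 cm.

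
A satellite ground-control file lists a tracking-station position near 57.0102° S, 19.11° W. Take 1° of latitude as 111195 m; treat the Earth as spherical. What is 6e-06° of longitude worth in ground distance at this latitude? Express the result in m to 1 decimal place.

At 57.0102° a degree of longitude is 111195 × cos 57.0102° ≈ 60544.5 m, so 6e-06° corresponds to 0.363267 m.

0.4 m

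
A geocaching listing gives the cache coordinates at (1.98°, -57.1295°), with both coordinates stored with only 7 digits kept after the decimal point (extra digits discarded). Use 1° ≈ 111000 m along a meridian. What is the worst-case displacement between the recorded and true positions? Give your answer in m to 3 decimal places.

0.016 m

Truncating at 7 decimal places can drop up to a full unit in the last place, so each coordinate may be off by as much as 1e-07°.
N–S: 1e-07° × 111000 m/° = 0.0111 m.
East–west component at 1.98°: 1e-07° × 111000 × cos 1.98° ≈ 1e-07 × 110934 ≈ 0.0110934 m.
Worst case both components are at the extreme and orthogonal: √(0.0111² + 0.0110934²) ≈ 0.0156931 m.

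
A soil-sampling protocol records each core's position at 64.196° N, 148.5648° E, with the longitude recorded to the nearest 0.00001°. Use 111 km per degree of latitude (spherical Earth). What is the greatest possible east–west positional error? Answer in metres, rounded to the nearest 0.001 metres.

0.242 metres

Rounding to 5 decimal places leaves the longitude within ±5e-06° of the true value.
One degree of longitude at 64.196° is 111000 × cos 64.196° ≈ 111000 × 0.4353 = 48317.6 m.
Maximum E–W displacement: 5e-06 × 48317.6 = 0.241588 m.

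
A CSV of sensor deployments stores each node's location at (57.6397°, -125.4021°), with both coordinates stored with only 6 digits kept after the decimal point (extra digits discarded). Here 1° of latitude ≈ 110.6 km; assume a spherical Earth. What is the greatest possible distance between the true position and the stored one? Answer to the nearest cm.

13 cm

Truncating at 6 decimal places can drop up to a full unit in the last place, so each coordinate may be off by as much as 1e-06°.
Latitude error → 1e-06 × 110600 = 0.1106 m along the meridian.
East–west component at 57.6397°: 1e-06° × 110600 × cos 57.6397° ≈ 1e-06 × 59197.7 ≈ 0.0591977 m.
Combining orthogonally: (0.1106² + 0.0591977²)^½ ≈ 0.125446 m.
That is 0.125446 m = 12.545 cm.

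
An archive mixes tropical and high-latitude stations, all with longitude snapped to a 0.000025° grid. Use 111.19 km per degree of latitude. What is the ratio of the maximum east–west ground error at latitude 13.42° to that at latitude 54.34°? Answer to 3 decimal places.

With a 0.000025° grid the true value lies within half a step, ±0.000025°/2 = ±1.25e-05°, of the stored one.
Error at 13.42° = 1.25e-05° × 111190 × cos 13.42° ≈ 1.3899 × 0.9727 = 1.3519 m.
Error at 54.34° = 1.25e-05° × 111190 × cos 54.34° ≈ 1.3899 × 0.5830 = 0.81026 m.
The ratio reduces to cos 13.42° / cos 54.34° = 0.9727/0.5830 ≈ 1.6685.

1.669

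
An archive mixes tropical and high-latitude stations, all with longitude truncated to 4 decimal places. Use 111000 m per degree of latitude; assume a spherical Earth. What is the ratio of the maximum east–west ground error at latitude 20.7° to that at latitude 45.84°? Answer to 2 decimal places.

Truncating at 4 decimal places can drop up to a full unit in the last place, so the longitude may be off by as much as 0.0001°.
Error at 20.7° = 0.0001° × 111000 × cos 20.7° ≈ 11.1 × 0.9354 = 10.383 m.
Error at 45.84° = 0.0001° × 111000 × cos 45.84° ≈ 11.1 × 0.6967 = 7.733 m.
Ratio: 10.383 / 7.733 = cos 20.7° / cos 45.84° ≈ 1.3427.

1.34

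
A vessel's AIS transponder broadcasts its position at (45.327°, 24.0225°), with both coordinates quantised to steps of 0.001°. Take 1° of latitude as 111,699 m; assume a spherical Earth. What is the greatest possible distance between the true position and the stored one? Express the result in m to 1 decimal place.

With a 0.001° grid the true value lies within half a step, ±0.001°/2 = ±0.0005°, of the stored one.
N–S: 0.0005° × 111699 m/° = 55.8495 m.
E–W at 45.327°: 0.0005° × 111699 × cos 45.327° = 0.0005 × 111699 × 0.7031 ≈ 39.2655 m.
The two errors are perpendicular, so the maximum displacement is √(55.8495² + 39.2655²) ≈ 68.2711 m.

68.3 m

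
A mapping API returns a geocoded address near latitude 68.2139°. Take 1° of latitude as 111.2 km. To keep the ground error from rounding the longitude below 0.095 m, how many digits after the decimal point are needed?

At 68.2139° one degree of longitude covers 111200 × cos 68.2139° ≈ 111200 × 0.3711 ≈ 41271.1 m.
With N decimal places the half-ulp bound is 0.5·10⁻ᴺ°, or 0.5·10⁻ᴺ × 41271.1 m on the ground.
Setting 20635.5 × 10⁻ᴺ ≤ 0.095 gives 10ᴺ ≥ 2.172e+05, i.e. N ≥ 5.34.
N = 5 would give 0.206 m (too coarse); N = 6 gives 0.0206 m ≤ 0.095 m.

6 decimal places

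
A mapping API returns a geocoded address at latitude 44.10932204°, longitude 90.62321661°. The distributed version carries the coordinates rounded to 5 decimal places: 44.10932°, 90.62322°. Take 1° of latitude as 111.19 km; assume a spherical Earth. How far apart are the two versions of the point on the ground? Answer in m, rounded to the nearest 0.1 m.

0.4 m

Δlat = 44.10932204 − 44.10932 = +0.00000204°; Δlon = 90.62321661 − 90.62322 = -0.00000339°.
North–south shift: 0.00000204 × 111190 = 0.226828 m.
E–W at 44.1093°: -0.00000339° × 111190 × cos 44.1093° = -0.00000339 × 111190 × 0.7180 ≈ -0.270644 m.
Distance: √(0.226828² + 0.270644²) ≈ 0.353127 m.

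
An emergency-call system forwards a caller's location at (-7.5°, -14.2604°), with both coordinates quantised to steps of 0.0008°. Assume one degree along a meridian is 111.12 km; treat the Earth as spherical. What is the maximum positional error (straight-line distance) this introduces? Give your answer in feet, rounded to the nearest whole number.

With a 0.0008° grid the true value lies within half a step, ±0.0008°/2 = ±0.0004°, of the stored one.
Latitude error → 0.0004 × 111120 = 44.448 m along the meridian.
Longitude error → 0.0004 × 111120 × cos 7.5° = 0.0004 × 111120 × 0.9914 ≈ 44.0677 m.
Worst case both components are at the extreme and orthogonal: √(44.448² + 44.0677²) ≈ 62.5907 m.
Converting: 62.5907 m × 3.2808 ft/m ≈ 205.35 ft.

205 feet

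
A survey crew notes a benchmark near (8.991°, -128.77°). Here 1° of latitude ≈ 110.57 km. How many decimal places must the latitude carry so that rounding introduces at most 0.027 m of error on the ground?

One degree of latitude covers 110570 m.
Rounding to N decimal places gives at most 0.5 × 10⁻ᴺ degrees of error, i.e. 0.5 × 10⁻ᴺ × 110570 m.
Need 0.5 × 110570 × 10⁻ᴺ ≤ 0.027 → 10⁻ᴺ ≤ 4.884e-07, so N ≥ 6.31.
N = 6 would give 0.0553 m (too coarse); N = 7 gives 0.00553 m ≤ 0.027 m.

7 decimal places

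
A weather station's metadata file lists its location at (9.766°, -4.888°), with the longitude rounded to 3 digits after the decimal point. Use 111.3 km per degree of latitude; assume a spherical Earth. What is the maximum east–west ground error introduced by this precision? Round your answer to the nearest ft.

Rounding to 3 decimal places leaves the longitude within ±0.0005° of the true value.
Parallels shrink by cos φ, so at 9.766° a degree of longitude is 111300 × 0.9855 ≈ 109687 m.
East–west error: 0.0005° × 109687 m/° ≈ 54.8436 m.
Converting: 54.8436 m × 3.2808 ft/m ≈ 179.93 ft.

180 ft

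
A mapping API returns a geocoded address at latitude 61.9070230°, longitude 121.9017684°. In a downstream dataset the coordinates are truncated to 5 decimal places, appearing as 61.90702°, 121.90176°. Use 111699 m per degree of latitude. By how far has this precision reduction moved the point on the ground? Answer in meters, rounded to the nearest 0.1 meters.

Δlat = 61.9070230 − 61.90702 = +0.0000030°; Δlon = 121.9017684 − 121.90176 = +0.0000084°.
N–S: 0.0000030° × 111699 m/° = 0.335097 m.
E–W at 61.907°: 0.0000084° × 111699 × cos 61.907° = 0.0000084 × 111699 × 0.4709 ≈ 0.441836 m.
Combined displacement = (0.335097² + 0.441836²)^½ ≈ 0.554535 m.

0.6 meters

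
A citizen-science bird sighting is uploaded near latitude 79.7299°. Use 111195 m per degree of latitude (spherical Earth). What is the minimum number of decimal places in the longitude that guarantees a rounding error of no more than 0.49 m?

5 decimal places

At 79.7299° one degree of longitude covers 111195 × cos 79.7299° ≈ 111195 × 0.1783 ≈ 19824.8 m.
With N decimal places the half-ulp bound is 0.5·10⁻ᴺ°, or 0.5·10⁻ᴺ × 19824.8 m on the ground.
Setting 9912.41 × 10⁻ᴺ ≤ 0.49 gives 10ᴺ ≥ 2.023e+04, i.e. N ≥ 4.31.
N = 4 would give 0.991 m (too coarse); N = 5 gives 0.0991 m ≤ 0.49 m.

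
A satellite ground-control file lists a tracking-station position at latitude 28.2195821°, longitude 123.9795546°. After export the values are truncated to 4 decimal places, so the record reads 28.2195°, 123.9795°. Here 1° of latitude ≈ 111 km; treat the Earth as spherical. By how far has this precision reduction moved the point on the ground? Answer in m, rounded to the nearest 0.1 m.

The latitude changed by +0.0000821° and the longitude by +0.0000546°.
N–S: 0.0000821° × 111000 m/° = 9.1131 m.
E–W at 28.2195°: 0.0000546° × 111000 × cos 28.2195° = 0.0000546 × 111000 × 0.8811 ≈ 5.34025 m.
Distance: √(9.1131² + 5.34025²) ≈ 10.5625 m.

10.6 m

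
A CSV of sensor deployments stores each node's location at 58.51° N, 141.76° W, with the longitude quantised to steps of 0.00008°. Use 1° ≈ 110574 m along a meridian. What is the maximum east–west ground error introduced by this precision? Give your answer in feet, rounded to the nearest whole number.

With a 0.00008° grid the true value lies within half a step, ±0.00008°/2 = ±4e-05°, of the stored one.
One degree of longitude at 58.51° is 110574 × cos 58.51° ≈ 110574 × 0.5223 = 57758.3 m.
Maximum E–W displacement: 4e-05 × 57758.3 = 2.31033 m.
Converting: 2.31033 m × 3.2808 ft/m ≈ 7.5798 ft.

8 feet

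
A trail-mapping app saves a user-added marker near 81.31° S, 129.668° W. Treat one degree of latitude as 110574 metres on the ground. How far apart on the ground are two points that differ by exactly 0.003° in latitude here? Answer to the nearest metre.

332 metres

Along a meridian 0.003° is 0.003 × 110574 = 331.722 m.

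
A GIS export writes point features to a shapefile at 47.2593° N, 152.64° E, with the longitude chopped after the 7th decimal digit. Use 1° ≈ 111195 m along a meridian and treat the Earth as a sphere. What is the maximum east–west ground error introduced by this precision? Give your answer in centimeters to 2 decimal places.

0.75 centimeters

Truncating at 7 decimal places can drop up to a full unit in the last place, so the longitude may be off by as much as 1e-07°.
Parallels shrink by cos φ, so at 47.2593° a degree of longitude is 111195 × 0.6787 ≈ 75466 m.
East–west error: 1e-07° × 75466 m/° ≈ 0.0075466 m.
That is 0.0075466 m = 0.75466 cm.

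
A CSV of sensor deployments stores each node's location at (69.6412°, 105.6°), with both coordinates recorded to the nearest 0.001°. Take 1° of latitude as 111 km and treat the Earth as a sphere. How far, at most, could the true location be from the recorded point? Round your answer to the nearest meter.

59 meters

Rounding to 3 decimal places leaves each coordinate within ±0.0005° of the true value.
N–S: 0.0005° × 111000 m/° = 55.5 m.
East–west component at 69.6412°: 0.0005° × 111000 × cos 69.6412° ≈ 0.0005 × 38616.7 ≈ 19.3083 m.
Combining orthogonally: (55.5² + 19.3083²)^½ ≈ 58.7628 m.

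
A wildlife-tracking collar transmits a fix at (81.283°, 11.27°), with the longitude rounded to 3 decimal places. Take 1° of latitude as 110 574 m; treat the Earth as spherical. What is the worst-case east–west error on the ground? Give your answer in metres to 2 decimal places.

Rounding to 3 decimal places leaves the longitude within ±0.0005° of the true value.
At latitude 81.283° a degree of longitude spans 110574 m × cos 81.283° = 110574 × 0.1516 ≈ 16757.9 m.
So at most 0.0005° × 16757.9 ≈ 8.37897 m east–west.

8.38 metres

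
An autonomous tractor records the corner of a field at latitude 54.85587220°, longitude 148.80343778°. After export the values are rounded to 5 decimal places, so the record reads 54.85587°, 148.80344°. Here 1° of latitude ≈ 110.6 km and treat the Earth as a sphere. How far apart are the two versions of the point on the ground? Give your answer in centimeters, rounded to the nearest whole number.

The latitude changed by +0.00000220° and the longitude by -0.00000222°.
N–S: 0.00000220° × 110600 m/° = 0.24332 m.
East–west at this latitude: -0.00000222° × 110600 × cos 54.8559° ≈ -0.00000222 × 63665.3 = -0.141337 m.
Combined displacement = (0.24332² + 0.141337²)^½ ≈ 0.281391 m.
That is 0.281391 m = 28.139 cm.

28 centimeters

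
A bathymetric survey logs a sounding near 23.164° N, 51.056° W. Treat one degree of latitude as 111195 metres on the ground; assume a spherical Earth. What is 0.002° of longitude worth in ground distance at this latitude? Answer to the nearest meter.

One degree of longitude here spans 111195 × cos 23.164° = 111195 × 0.9194 ≈ 102231 m; 0.002° of that is 204.462 m.

204 meters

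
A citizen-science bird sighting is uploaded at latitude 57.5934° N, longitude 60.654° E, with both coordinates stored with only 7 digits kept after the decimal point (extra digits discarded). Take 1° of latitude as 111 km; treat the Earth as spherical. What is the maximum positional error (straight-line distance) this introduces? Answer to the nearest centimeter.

1 centimeters

Truncating at 7 decimal places can drop up to a full unit in the last place, so each coordinate may be off by as much as 1e-07°.
North–south component: 1e-07° × 111000 = 0.0111 m.
East–west component at 57.5934°: 1e-07° × 111000 × cos 57.5934° ≈ 1e-07 × 59487.6 ≈ 0.00594876 m.
The two errors are perpendicular, so the maximum displacement is √(0.0111² + 0.00594876²) ≈ 0.0125936 m.
That is 0.0125936 m = 1.2594 cm.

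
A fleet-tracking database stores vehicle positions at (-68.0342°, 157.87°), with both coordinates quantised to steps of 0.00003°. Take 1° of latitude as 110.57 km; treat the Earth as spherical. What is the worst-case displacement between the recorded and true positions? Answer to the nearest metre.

2 metres

With a 0.00003° grid the true value lies within half a step, ±0.00003°/2 = ±1.5e-05°, of the stored one.
N–S: 1.5e-05° × 110570 m/° = 1.65855 m.
E–W at 68.0342°: 1.5e-05° × 110570 × cos 68.0342° = 1.5e-05 × 110570 × 0.3741 ≈ 0.620386 m.
Worst case both components are at the extreme and orthogonal: √(1.65855² + 0.620386²) ≈ 1.77078 m.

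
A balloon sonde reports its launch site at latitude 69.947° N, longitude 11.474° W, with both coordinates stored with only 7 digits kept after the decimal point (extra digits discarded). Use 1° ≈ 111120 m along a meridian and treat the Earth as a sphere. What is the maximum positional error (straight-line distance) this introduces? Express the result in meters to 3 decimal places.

0.012 meters

Truncating at 7 decimal places can drop up to a full unit in the last place, so each coordinate may be off by as much as 1e-07°.
N–S: 1e-07° × 111120 m/° = 0.011112 m.
East–west component at 69.947°: 1e-07° × 111120 × cos 69.947° ≈ 1e-07 × 38101.9 ≈ 0.00381019 m.
Worst case both components are at the extreme and orthogonal: √(0.011112² + 0.00381019²) ≈ 0.0117471 m.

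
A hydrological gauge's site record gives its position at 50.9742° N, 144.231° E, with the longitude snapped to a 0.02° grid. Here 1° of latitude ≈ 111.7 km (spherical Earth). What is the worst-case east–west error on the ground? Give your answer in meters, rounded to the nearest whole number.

With a 0.02° grid the true value lies within half a step, ±0.02°/2 = ±0.01°, of the stored one.
At latitude 50.9742° a degree of longitude spans 111700 m × cos 50.9742° = 111700 × 0.6297 ≈ 70334.2 m.
Maximum E–W displacement: 0.01 × 70334.2 = 703.342 m.

703 meters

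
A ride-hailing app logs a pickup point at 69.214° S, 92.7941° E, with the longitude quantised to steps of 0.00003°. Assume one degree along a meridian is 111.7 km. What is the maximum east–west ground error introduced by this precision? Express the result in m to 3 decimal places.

0.595 m

With a 0.00003° grid the true value lies within half a step, ±0.00003°/2 = ±1.5e-05°, of the stored one.
Parallels shrink by cos φ, so at 69.214° a degree of longitude is 111700 × 0.3549 ≈ 39639.9 m.
So at most 1.5e-05° × 39639.9 ≈ 0.594599 m east–west.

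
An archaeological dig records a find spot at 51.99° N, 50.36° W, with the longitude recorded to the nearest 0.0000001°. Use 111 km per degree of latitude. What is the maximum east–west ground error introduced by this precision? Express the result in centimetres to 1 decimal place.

0.3 centimetres

Rounding to 7 decimal places leaves the longitude within ±5e-08° of the true value.
One degree of longitude at 51.99° is 111000 × cos 51.99° ≈ 111000 × 0.6158 = 68353.7 m.
Maximum E–W displacement: 5e-08 × 68353.7 = 0.00341768 m.
That is 0.00341768 m = 0.34177 cm.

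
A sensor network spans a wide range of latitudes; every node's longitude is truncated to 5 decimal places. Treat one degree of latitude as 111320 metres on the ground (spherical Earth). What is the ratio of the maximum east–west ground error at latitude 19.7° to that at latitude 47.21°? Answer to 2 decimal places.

1.39

Truncating at 5 decimal places can drop up to a full unit in the last place, so the longitude may be off by as much as 1e-05°.
At 19.7°: 1e-05° × 111320 × cos 19.7° = 1e-05 × 111320 × 0.9415 ≈ 1.048 m.
At 47.21°: 1e-05° × 111320 × cos 47.21° = 1e-05 × 111320 × 0.6793 ≈ 0.75621 m.
Ratio: 1.048 / 0.75621 = cos 19.7° / cos 47.21° ≈ 1.3859.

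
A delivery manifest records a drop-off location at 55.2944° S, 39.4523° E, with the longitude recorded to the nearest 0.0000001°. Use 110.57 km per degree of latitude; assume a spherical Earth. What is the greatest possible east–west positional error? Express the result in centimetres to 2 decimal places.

Rounding to 7 decimal places leaves the longitude within ±5e-08° of the true value.
Parallels shrink by cos φ, so at 55.2944° a degree of longitude is 110570 × 0.5694 ≈ 62954.1 m.
So at most 5e-08° × 62954.1 ≈ 0.00314771 m east–west.
That is 0.00314771 m = 0.31477 cm.

0.31 centimetres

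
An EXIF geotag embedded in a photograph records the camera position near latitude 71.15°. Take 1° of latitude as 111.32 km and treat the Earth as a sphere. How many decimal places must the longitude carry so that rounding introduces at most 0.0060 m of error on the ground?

7 decimal places

At 71.15° one degree of longitude covers 111320 × cos 71.15° ≈ 111320 × 0.3231 ≈ 35966.6 m.
N decimal places → at most half a unit in the last place, 0.5 × 10⁻ᴺ° = 35966.6/2 × 10⁻ᴺ m.
Setting 17983.3 × 10⁻ᴺ ≤ 0.0060 gives 10ᴺ ≥ 2.997e+06, i.e. N ≥ 6.48.
So 7 decimal places suffice (0.0018 m); 6 would allow up to 0.018 m.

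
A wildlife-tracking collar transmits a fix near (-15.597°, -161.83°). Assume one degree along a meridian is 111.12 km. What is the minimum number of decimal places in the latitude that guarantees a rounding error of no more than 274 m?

One degree of latitude covers 111120 m.
With N decimal places the half-ulp bound is 0.5·10⁻ᴺ°, or 0.5·10⁻ᴺ × 111120 m on the ground.
Need 0.5 × 111120 × 10⁻ᴺ ≤ 274 → 10⁻ᴺ ≤ 4.932e-03, so N ≥ 2.31.
N = 2 would give 556 m (too coarse); N = 3 gives 55.6 m ≤ 274 m.

3 decimal places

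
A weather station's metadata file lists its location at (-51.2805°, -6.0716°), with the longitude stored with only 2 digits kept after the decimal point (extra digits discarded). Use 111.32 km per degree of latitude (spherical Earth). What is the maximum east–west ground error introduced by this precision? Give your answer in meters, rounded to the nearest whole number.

Truncating at 2 decimal places can drop up to a full unit in the last place, so the longitude may be off by as much as 0.01°.
At latitude 51.2805° a degree of longitude spans 111320 m × cos 51.2805° = 111320 × 0.6255 ≈ 69631.6 m.
Maximum E–W displacement: 0.01 × 69631.6 = 696.316 m.

696 meters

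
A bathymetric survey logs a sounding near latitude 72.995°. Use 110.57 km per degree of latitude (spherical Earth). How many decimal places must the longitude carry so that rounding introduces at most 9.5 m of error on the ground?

At 72.995° one degree of longitude covers 110570 × cos 72.995° ≈ 110570 × 0.2925 ≈ 32336.8 m.
With N decimal places the half-ulp bound is 0.5·10⁻ᴺ°, or 0.5·10⁻ᴺ × 32336.8 m on the ground.
Setting 16168.4 × 10⁻ᴺ ≤ 9.5 gives 10ᴺ ≥ 1702, i.e. N ≥ 3.23.
So 4 decimal places suffice (1.62 m); 3 would allow up to 16.2 m.

4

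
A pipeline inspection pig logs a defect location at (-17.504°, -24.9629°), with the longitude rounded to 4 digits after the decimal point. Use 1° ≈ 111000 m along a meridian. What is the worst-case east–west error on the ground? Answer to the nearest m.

5 m

Rounding to 4 decimal places leaves the longitude within ±5e-05° of the true value.
One degree of longitude at 17.504° is 111000 × cos 17.504° ≈ 111000 × 0.9537 = 105860 m.
So at most 5e-05° × 105860 ≈ 5.29301 m east–west.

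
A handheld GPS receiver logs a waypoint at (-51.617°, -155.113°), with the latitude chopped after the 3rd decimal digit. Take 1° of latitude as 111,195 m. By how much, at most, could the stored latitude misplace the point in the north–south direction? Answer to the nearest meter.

111 meters

Truncating at 3 decimal places can drop up to a full unit in the last place, so the latitude may be off by as much as 0.001°.
North–south distance: 0.001° × 111195 m/° = 111.195 m.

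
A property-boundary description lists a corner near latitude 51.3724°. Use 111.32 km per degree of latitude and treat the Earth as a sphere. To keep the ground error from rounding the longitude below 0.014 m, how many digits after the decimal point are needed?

7

At 51.3724° one degree of longitude covers 111320 × cos 51.3724° ≈ 111320 × 0.6243 ≈ 69492.2 m.
With N decimal places the half-ulp bound is 0.5·10⁻ᴺ°, or 0.5·10⁻ᴺ × 69492.2 m on the ground.
Setting 34746.1 × 10⁻ᴺ ≤ 0.014 gives 10ᴺ ≥ 2.482e+06, i.e. N ≥ 6.39.
At 6 places the error can reach 0.0347 m, but 7 places keeps it to 0.00347 m.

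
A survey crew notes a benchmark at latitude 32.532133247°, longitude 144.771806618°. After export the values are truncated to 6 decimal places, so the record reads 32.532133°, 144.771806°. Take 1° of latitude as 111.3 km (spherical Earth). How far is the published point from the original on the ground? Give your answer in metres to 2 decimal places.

0.06 metres

Δlat = 32.532133247 − 32.532133 = +0.000000247°; Δlon = 144.771806618 − 144.771806 = +0.000000618°.
North–south shift: 0.000000247 × 111300 = 0.0274911 m.
East–west at this latitude: 0.000000618° × 111300 × cos 32.5321° ≈ 0.000000618 × 93835.9 = 0.0579906 m.
Hypotenuse of the two orthogonal shifts: √(0.0274911² + 0.0579906²) = 0.0641769 m.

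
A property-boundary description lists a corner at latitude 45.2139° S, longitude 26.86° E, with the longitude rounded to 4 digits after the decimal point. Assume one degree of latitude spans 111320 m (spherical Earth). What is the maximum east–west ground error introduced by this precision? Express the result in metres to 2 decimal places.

Rounding to 4 decimal places leaves the longitude within ±5e-05° of the true value.
Parallels shrink by cos φ, so at 45.2139° a degree of longitude is 111320 × 0.7045 ≈ 78420.7 m.
East–west error: 5e-05° × 78420.7 m/° ≈ 3.92104 m.

3.92 metres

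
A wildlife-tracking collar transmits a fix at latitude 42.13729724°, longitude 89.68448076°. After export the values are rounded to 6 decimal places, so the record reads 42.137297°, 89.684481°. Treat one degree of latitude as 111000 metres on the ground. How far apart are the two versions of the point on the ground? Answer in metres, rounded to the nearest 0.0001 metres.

Δlat = 42.13729724 − 42.137297 = +0.00000024°; Δlon = 89.68448076 − 89.684481 = -0.00000024°.
North–south shift: 0.00000024 × 111000 = 0.02664 m.
East–west at this latitude: -0.00000024° × 111000 × cos 42.1373° ≈ -0.00000024 × 82310.9 = -0.0197546 m.
Distance: √(0.02664² + 0.0197546²) ≈ 0.0331653 m.

0.0332 metres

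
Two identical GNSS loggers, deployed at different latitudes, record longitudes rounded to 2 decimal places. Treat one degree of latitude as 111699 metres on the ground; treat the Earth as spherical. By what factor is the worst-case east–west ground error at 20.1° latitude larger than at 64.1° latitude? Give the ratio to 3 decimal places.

2.150

Rounding to 2 decimal places leaves the longitude within ±0.005° of the true value.
At 20.1°: 0.005° × 111699 × cos 20.1° = 0.005 × 111699 × 0.9391 ≈ 524.48 m.
Error at 64.1° = 0.005° × 111699 × cos 64.1° ≈ 558.5 × 0.4368 = 243.95 m.
The ratio reduces to cos 20.1° / cos 64.1° = 0.9391/0.4368 ≈ 2.1499.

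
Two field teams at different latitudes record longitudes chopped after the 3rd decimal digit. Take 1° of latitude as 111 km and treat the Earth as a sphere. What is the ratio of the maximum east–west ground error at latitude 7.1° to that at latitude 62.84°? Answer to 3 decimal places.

2.174

Truncating at 3 decimal places can drop up to a full unit in the last place, so the longitude may be off by as much as 0.001°.
At 7.1°: 0.001° × 111000 × cos 7.1° = 0.001 × 111000 × 0.9923 ≈ 110.15 m.
At 62.84°: 0.001° × 111000 × cos 62.84° = 0.001 × 111000 × 0.4565 ≈ 50.669 m.
The ratio reduces to cos 7.1° / cos 62.84° = 0.9923/0.4565 ≈ 2.1739.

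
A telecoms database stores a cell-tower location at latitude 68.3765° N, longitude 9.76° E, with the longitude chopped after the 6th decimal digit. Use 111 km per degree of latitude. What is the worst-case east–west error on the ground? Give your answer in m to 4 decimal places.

Truncating at 6 decimal places can drop up to a full unit in the last place, so the longitude may be off by as much as 1e-06°.
Parallels shrink by cos φ, so at 68.3765° a degree of longitude is 111000 × 0.3685 ≈ 40904.2 m.
Maximum E–W displacement: 1e-06 × 40904.2 = 0.0409042 m.

0.0409 m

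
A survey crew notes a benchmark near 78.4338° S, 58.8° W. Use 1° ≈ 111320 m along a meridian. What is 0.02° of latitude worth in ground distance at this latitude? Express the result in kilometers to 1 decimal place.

2.2 kilometers

0.02° × 111320 m/° = 2226.4 m.
That is 2226.4 m = 2.2264 km.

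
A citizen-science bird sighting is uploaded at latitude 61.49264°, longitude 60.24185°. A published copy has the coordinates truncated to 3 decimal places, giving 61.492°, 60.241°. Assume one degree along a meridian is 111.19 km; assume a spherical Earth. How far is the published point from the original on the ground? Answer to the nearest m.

The latitude changed by +0.00064° and the longitude by +0.00085°.
North–south shift: 0.00064 × 111190 = 71.1616 m.
East–west at this latitude: 0.00085° × 111190 × cos 61.492° ≈ 0.00085 × 53068.9 = 45.1086 m.
Distance: √(71.1616² + 45.1086²) ≈ 84.2541 m.

84 m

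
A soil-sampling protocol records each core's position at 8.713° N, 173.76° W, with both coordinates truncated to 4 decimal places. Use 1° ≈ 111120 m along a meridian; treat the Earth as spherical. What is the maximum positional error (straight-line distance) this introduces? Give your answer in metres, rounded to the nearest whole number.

Truncating at 4 decimal places can drop up to a full unit in the last place, so each coordinate may be off by as much as 0.0001°.
North–south component: 0.0001° × 111120 = 11.112 m.
Longitude error → 0.0001 × 111120 × cos 8.713° = 0.0001 × 111120 × 0.9885 ≈ 10.9838 m.
The two errors are perpendicular, so the maximum displacement is √(11.112² + 10.9838²) ≈ 15.6243 m.

16 metres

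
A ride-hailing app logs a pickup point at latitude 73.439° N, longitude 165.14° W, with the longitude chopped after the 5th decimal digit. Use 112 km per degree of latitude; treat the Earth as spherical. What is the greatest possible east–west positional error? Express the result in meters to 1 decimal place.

0.3 meters

Truncating at 5 decimal places can drop up to a full unit in the last place, so the longitude may be off by as much as 1e-05°.
Parallels shrink by cos φ, so at 73.439° a degree of longitude is 112000 × 0.2850 ≈ 31924 m.
Maximum E–W displacement: 1e-05 × 31924 = 0.31924 m.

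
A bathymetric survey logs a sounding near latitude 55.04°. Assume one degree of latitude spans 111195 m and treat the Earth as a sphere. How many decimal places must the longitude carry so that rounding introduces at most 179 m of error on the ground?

At 55.04° one degree of longitude covers 111195 × cos 55.04° ≈ 111195 × 0.5730 ≈ 63715.2 m.
N decimal places → at most half a unit in the last place, 0.5 × 10⁻ᴺ° = 63715.2/2 × 10⁻ᴺ m.
Setting 31857.6 × 10⁻ᴺ ≤ 179 gives 10ᴺ ≥ 178, i.e. N ≥ 2.25.
At 2 places the error can reach 319 m, but 3 places keeps it to 31.9 m.

3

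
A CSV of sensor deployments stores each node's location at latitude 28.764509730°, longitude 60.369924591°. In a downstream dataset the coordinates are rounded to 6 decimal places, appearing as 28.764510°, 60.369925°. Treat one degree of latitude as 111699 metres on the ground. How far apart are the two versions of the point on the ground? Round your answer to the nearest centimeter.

5 centimeters

Δlat = 28.764509730 − 28.764510 = -0.000000270°; Δlon = 60.369924591 − 60.369925 = -0.000000409°.
North–south shift: -0.000000270 × 111699 = -0.0301587 m.
E–W at 28.7645°: -0.000000409° × 111699 × cos 28.7645° = -0.000000409 × 111699 × 0.8766 ≈ -0.0400476 m.
Distance: √(0.0301587² + 0.0400476²) ≈ 0.0501334 m.
That is 0.0501334 m = 5.0133 cm.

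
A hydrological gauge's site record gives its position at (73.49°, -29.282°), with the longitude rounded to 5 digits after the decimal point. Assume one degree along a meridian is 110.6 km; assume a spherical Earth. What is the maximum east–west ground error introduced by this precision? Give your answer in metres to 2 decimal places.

0.16 metres

Rounding to 5 decimal places leaves the longitude within ±5e-06° of the true value.
At latitude 73.49° a degree of longitude spans 110600 m × cos 73.49° = 110600 × 0.2842 ≈ 31430.6 m.
East–west error: 5e-06° × 31430.6 m/° ≈ 0.157153 m.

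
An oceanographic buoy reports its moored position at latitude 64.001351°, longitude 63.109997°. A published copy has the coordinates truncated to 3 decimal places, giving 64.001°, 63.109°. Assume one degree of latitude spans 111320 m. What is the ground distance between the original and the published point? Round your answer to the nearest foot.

205 feet

The latitude changed by +0.000351° and the longitude by +0.000997°.
N–S: 0.000351° × 111320 m/° = 39.0733 m.
E–W at 64.001°: 0.000997° × 111320 × cos 64.001° = 0.000997 × 111320 × 0.4384 ≈ 48.6513 m.
Combined displacement = (39.0733² + 48.6513²)^½ ≈ 62.3993 m.
Converting: 62.3993 m × 3.2808 ft/m ≈ 204.72 ft.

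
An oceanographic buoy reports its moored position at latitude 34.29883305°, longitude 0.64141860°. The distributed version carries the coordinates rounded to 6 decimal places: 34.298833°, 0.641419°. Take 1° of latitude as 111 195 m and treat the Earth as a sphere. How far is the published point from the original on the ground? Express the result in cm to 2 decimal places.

The latitude changed by +0.00000005° and the longitude by -0.00000040°.
North–south shift: 0.00000005 × 111195 = 0.00555975 m.
E–W at 34.2988°: -0.00000040° × 111195 × cos 34.2988° = -0.00000040 × 111195 × 0.8261 ≈ -0.0367437 m.
Distance: √(0.00555975² + 0.0367437²) ≈ 0.037162 m.
That is 0.037162 m = 3.7162 cm.

3.72 cm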